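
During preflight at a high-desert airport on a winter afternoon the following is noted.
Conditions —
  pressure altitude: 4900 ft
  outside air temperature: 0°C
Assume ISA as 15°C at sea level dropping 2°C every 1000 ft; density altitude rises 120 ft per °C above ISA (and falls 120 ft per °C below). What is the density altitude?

ISA temperature at 4900 ft = 15 − 2 × (4900/1000) = 5.2°C.
ISA deviation = 0 − 5.2 = -5.2°C.
Density altitude = 4900 + 120 × (-5.2) = 4900 + (-624) = 4276 ft.

4276 ft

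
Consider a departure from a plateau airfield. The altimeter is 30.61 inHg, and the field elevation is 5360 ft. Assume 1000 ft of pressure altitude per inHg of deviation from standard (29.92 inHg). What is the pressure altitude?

4670 ft

Pressure correction = (29.92 − 30.61) × 1000 = -690 ft.
Pressure altitude = 5360 + (-690) = 4670 ft.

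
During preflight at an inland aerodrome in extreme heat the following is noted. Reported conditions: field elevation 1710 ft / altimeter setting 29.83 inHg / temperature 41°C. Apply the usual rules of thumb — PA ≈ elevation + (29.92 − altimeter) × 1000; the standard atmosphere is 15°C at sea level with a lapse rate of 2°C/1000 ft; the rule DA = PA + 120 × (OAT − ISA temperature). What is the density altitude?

Pressure altitude = 1710 + (29.92 − 29.83) × 1000 = 1710 + (+90) = 1800 ft.
ISA temperature at 1800 ft = 15 − 2 × (1800/1000) = 11.4°C.
ISA deviation = 41 − 11.4 = +29.6°C.
Density altitude = 1800 + 120 × (29.6) = 5352 ft.

5352 ft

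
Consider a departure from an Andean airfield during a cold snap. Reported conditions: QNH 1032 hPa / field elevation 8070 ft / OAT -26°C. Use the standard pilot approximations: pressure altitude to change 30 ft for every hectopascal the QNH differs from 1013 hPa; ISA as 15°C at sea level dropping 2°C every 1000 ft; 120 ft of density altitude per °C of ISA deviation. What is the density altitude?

Pressure altitude = 8070 + (1013 − 1032) × 30 = 8070 + (-570) = 7500 ft.
ISA temperature at 7500 ft = 15 − 2 × (7500/1000) = 0°C.
ISA deviation = -26 − 0 = -26°C.
Density altitude = 7500 + 120 × (-26) = 4380 ft.

4380 ft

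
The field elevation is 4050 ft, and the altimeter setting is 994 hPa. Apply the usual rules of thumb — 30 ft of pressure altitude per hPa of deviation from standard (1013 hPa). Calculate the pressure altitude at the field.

4620 ft

Pressure correction = (1013 − 994) × 30 = +570 ft.
Pressure altitude = 4050 + (+570) = 4620 ft.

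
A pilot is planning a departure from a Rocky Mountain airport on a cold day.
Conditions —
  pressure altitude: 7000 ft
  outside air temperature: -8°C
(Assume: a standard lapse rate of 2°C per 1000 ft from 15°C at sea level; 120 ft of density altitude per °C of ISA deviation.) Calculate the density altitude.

ISA temperature at 7000 ft = 15 − 2 × (7000/1000) = 1°C.
ISA deviation = -8 − 1 = -9°C.
Density altitude = 7000 + 120 × (-9) = 7000 + (-1080) = 5920 ft.

5920 ft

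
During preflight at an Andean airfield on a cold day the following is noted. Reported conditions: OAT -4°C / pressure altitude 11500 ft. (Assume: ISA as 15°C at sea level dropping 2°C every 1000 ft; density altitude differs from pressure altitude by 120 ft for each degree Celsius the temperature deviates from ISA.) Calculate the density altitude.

ISA temperature at 11500 ft = 15 − 2 × (11500/1000) = -8°C.
ISA deviation = -4 − (-8) = +4°C.
Density altitude = 11500 + 120 × (4) = 11500 + (+480) = 11980 ft.

11980 ft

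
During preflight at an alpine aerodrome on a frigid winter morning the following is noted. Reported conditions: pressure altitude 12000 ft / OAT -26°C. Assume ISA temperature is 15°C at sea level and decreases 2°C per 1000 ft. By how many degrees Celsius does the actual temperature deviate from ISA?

ISA temperature at 12000 ft = 15 − 2 × (12000/1000) = -9°C.
Deviation = OAT − ISA = -26 − (-9) = -17°C.

ISA-17°C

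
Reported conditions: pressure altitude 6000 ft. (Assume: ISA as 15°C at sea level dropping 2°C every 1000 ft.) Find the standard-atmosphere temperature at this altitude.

3°C

ISA temperature = 15 − 2 × (6000/1000) = 15 − 12 = 3°C.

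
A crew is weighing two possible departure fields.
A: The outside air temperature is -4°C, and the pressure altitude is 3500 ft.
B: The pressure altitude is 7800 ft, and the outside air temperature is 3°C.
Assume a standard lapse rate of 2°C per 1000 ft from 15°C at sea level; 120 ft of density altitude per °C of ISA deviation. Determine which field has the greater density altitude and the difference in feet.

A: ISA temp = 8°C, deviation -12°C, DA = 3500 + 120 × (-12) = 2060 ft.
B: ISA temp = -0.6°C, deviation +3.6°C, DA = 7800 + 120 × 3.6 = 8232 ft.
B is higher by 8232 − 2060 = 6172 ft.

B by 6172 ft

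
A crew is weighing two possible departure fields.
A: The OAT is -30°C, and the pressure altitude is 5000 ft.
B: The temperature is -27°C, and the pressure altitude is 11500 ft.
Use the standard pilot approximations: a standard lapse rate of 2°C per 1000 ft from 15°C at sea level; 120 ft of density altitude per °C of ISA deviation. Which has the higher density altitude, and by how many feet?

A: ISA temp = 5°C, deviation -35°C, DA = 5000 + 120 × (-35) = 800 ft.
B: ISA temp = -8°C, deviation -19°C, DA = 11500 + 120 × (-19) = 9220 ft.
B is higher by 9220 − 800 = 8420 ft.

B by 8420 ft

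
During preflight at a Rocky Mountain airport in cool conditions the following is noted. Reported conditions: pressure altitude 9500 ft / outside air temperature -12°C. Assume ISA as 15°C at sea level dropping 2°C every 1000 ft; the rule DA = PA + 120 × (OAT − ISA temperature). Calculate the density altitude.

ISA temperature at 9500 ft = 15 − 2 × (9500/1000) = -4°C.
ISA deviation = -12 − (-4) = -8°C.
Density altitude = 9500 + 120 × (-8) = 9500 + (-960) = 8540 ft.

8540 ft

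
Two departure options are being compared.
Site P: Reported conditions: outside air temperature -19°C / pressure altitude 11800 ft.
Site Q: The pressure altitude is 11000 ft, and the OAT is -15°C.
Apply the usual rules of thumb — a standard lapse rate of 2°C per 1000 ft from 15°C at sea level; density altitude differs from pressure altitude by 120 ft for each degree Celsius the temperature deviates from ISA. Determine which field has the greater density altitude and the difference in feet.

Site P: ISA temp = -8.6°C, deviation -10.4°C, DA = 11800 + 120 × (-10.4) = 10552 ft.
Site Q: ISA temp = -7°C, deviation -8°C, DA = 11000 + 120 × (-8) = 10040 ft.
Site P is higher by 10552 − 10040 = 512 ft.

Site P by 512 ft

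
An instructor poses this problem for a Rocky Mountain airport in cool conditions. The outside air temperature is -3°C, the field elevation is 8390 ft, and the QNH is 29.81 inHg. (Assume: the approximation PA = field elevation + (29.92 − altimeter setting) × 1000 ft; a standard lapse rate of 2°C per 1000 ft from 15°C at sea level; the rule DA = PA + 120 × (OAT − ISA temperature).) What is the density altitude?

Pressure altitude = 8390 + (29.92 − 29.81) × 1000 = 8390 + (+110) = 8500 ft.
ISA temperature at 8500 ft = 15 − 2 × (8500/1000) = -2°C.
ISA deviation = -3 − (-2) = -1°C.
Density altitude = 8500 + 120 × (-1) = 8380 ft.

8380 ft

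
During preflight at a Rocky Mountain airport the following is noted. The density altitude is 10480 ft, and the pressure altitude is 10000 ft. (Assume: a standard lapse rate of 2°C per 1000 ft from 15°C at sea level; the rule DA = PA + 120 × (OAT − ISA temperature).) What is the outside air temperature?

Density altitude − pressure altitude = 10480 − 10000 = +480 ft.
At 120 ft/°C that is an ISA deviation of 480/120 = +4°C.
ISA temperature at 10000 ft = 15 − 2 × (10000/1000) = -5°C.
OAT = ISA + deviation = -5 + (+4) = -1°C.

-1°C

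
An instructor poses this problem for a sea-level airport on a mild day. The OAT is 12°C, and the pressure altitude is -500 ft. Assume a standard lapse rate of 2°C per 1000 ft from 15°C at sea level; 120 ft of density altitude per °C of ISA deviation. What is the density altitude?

ISA temperature at -500 ft = 15 − 2 × (-500/1000) = 16°C.
ISA deviation = 12 − 16 = -4°C.
Density altitude = -500 + 120 × (-4) = -500 + (-480) = -980 ft.

-980 ft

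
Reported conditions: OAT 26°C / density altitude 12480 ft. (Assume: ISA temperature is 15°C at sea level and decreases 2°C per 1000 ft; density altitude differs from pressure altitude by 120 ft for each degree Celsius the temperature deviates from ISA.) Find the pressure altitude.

DA = PA + 120 × (OAT − (15 − 2·PA/1000)) = PA + 120·OAT − 1800 + 0.24·PA = 1.24·PA + 120·OAT − 1800.
So 1.24·PA = 12480 − 120 × 26 + 1800 = 11160.
PA = 11160 / 1.24 = 9000 ft.

9000 ft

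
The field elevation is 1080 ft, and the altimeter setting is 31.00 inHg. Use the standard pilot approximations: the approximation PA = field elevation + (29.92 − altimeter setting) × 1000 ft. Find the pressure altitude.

Pressure correction = (29.92 − 31.00) × 1000 = -1080 ft.
Pressure altitude = 1080 + (-1080) = 0 ft.

0 ft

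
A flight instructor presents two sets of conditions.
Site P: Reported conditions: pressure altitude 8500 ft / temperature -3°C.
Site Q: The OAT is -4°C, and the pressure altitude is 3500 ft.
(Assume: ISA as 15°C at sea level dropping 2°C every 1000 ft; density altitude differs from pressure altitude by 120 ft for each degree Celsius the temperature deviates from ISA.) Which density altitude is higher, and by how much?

Site P: ISA temp = -2°C, deviation -1°C, DA = 8500 + 120 × (-1) = 8380 ft.
Site Q: ISA temp = 8°C, deviation -12°C, DA = 3500 + 120 × (-12) = 2060 ft.
Site P is higher by 8380 − 2060 = 6320 ft.

Site P by 6320 ft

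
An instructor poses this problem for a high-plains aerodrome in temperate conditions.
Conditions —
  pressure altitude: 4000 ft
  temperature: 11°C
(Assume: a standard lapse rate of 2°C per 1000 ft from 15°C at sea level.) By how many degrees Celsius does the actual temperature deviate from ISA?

ISA temperature at 4000 ft = 15 − 2 × (4000/1000) = 7°C.
Deviation = OAT − ISA = 11 − 7 = +4°C.

ISA+4°C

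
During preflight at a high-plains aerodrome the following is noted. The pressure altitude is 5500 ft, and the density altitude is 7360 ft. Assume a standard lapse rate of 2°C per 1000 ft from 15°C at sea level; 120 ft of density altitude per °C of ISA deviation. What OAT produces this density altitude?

19.5°C

Density altitude − pressure altitude = 7360 − 5500 = +1860 ft.
At 120 ft/°C that is an ISA deviation of 1860/120 = +15.5°C.
ISA temperature at 5500 ft = 15 − 2 × (5500/1000) = 4°C.
OAT = ISA + deviation = 4 + (+15.5) = 19.5°C.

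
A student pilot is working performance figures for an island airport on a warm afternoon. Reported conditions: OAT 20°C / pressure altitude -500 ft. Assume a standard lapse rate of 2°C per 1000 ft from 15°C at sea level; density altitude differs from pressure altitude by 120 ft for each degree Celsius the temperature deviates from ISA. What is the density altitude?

ISA temperature at -500 ft = 15 − 2 × (-500/1000) = 16°C.
ISA deviation = 20 − 16 = +4°C.
Density altitude = -500 + 120 × (4) = -500 + (+480) = -20 ft.

-20 ft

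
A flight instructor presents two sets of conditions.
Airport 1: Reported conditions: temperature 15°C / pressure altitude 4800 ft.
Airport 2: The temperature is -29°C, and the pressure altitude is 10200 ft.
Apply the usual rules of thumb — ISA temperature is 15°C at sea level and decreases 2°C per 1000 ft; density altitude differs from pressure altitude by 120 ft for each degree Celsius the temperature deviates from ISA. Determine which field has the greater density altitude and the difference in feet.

Airport 2 by 1416 ft

Airport 1: ISA temp = 5.4°C, deviation +9.6°C, DA = 4800 + 120 × 9.6 = 5952 ft.
Airport 2: ISA temp = -5.4°C, deviation -23.6°C, DA = 10200 + 120 × (-23.6) = 7368 ft.
Airport 2 is higher by 7368 − 5952 = 1416 ft.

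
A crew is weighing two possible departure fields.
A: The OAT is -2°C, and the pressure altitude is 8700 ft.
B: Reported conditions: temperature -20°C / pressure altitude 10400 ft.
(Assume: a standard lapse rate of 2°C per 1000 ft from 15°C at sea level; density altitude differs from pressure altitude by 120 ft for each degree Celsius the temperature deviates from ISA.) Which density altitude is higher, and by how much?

A by 52 ft

A: ISA temp = -2.4°C, deviation +0.4°C, DA = 8700 + 120 × 0.4 = 8748 ft.
B: ISA temp = -5.8°C, deviation -14.2°C, DA = 10400 + 120 × (-14.2) = 8696 ft.
A is higher by 8748 − 8696 = 52 ft.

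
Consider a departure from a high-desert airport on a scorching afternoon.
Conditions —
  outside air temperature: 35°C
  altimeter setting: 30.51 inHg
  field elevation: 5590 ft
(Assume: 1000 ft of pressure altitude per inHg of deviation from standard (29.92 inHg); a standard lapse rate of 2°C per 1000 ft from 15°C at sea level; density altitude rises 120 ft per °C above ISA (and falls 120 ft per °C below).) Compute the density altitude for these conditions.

Pressure altitude = 5590 + (29.92 − 30.51) × 1000 = 5590 + (-590) = 5000 ft.
ISA temperature at 5000 ft = 15 − 2 × (5000/1000) = 5°C.
ISA deviation = 35 − 5 = +30°C.
Density altitude = 5000 + 120 × (30) = 8600 ft.

8600 ft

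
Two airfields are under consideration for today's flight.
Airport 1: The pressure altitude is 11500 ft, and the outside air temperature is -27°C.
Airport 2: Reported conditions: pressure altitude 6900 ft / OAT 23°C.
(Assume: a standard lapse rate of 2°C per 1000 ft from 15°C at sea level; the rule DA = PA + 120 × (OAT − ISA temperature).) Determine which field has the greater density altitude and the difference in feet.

Airport 1: ISA temp = -8°C, deviation -19°C, DA = 11500 + 120 × (-19) = 9220 ft.
Airport 2: ISA temp = 1.2°C, deviation +21.8°C, DA = 6900 + 120 × 21.8 = 9516 ft.
Airport 2 is higher by 9516 − 9220 = 296 ft.

Airport 2 by 296 ft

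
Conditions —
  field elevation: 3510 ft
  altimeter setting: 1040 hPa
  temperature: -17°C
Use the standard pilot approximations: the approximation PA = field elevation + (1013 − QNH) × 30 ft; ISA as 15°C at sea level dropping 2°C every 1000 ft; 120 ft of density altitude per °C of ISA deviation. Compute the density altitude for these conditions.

Pressure altitude = 3510 + (1013 − 1040) × 30 = 3510 + (-810) = 2700 ft.
ISA temperature at 2700 ft = 15 − 2 × (2700/1000) = 9.6°C.
ISA deviation = -17 − 9.6 = -26.6°C.
Density altitude = 2700 + 120 × (-26.6) = -492 ft.

-492 ft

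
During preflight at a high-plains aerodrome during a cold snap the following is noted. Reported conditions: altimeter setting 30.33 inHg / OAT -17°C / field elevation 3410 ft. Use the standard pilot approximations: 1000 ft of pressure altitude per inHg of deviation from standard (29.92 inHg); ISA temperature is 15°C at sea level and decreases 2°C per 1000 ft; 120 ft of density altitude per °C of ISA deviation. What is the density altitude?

-120 ft

Pressure altitude = 3410 + (29.92 − 30.33) × 1000 = 3410 + (-410) = 3000 ft.
ISA temperature at 3000 ft = 15 − 2 × (3000/1000) = 9°C.
ISA deviation = -17 − 9 = -26°C.
Density altitude = 3000 + 120 × (-26) = -120 ft.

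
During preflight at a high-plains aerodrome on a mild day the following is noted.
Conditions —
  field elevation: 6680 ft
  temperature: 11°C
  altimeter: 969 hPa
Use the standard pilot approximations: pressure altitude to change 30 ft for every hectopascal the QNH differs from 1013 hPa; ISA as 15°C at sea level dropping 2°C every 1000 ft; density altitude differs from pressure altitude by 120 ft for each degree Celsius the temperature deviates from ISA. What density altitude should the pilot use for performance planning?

9440 ft

Pressure altitude = 6680 + (1013 − 969) × 30 = 6680 + (+1320) = 8000 ft.
ISA temperature at 8000 ft = 15 − 2 × (8000/1000) = -1°C.
ISA deviation = 11 − (-1) = +12°C.
Density altitude = 8000 + 120 × (12) = 9440 ft.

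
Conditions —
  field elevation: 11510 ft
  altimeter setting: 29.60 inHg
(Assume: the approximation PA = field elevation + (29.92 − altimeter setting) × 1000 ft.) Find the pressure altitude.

Pressure correction = (29.92 − 29.60) × 1000 = +320 ft.
Pressure altitude = 11510 + (+320) = 11830 ft.

11830 ft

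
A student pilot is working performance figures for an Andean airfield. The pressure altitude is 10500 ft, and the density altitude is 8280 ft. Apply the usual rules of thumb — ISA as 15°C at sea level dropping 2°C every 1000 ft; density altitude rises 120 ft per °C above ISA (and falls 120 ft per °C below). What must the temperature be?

-24.5°C

Density altitude − pressure altitude = 8280 − 10500 = -2220 ft.
At 120 ft/°C that is an ISA deviation of -2220/120 = -18.5°C.
ISA temperature at 10500 ft = 15 − 2 × (10500/1000) = -6°C.
OAT = ISA + deviation = -6 + (-18.5) = -24.5°C.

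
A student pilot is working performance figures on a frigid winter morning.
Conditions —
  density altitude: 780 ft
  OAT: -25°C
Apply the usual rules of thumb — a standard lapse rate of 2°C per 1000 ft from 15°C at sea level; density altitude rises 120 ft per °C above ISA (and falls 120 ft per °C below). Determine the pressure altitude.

DA = PA + 120 × (OAT − (15 − 2·PA/1000)) = PA + 120·OAT − 1800 + 0.24·PA = 1.24·PA + 120·OAT − 1800.
So 1.24·PA = 780 − 120 × (-25) + 1800 = 5580.
PA = 5580 / 1.24 = 4500 ft.

4500 ft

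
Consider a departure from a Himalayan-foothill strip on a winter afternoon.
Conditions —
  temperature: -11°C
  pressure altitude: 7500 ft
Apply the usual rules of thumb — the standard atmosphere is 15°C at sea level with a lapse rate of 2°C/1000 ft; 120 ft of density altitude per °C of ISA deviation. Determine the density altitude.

ISA temperature at 7500 ft = 15 − 2 × (7500/1000) = 0°C.
ISA deviation = -11 − 0 = -11°C.
Density altitude = 7500 + 120 × (-11) = 7500 + (-1320) = 6180 ft.

6180 ft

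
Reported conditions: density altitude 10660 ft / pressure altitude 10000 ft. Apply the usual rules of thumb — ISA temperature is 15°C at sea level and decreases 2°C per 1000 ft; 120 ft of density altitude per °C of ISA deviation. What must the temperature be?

Density altitude − pressure altitude = 10660 − 10000 = +660 ft.
At 120 ft/°C that is an ISA deviation of 660/120 = +5.5°C.
ISA temperature at 10000 ft = 15 − 2 × (10000/1000) = -5°C.
OAT = ISA + deviation = -5 + (+5.5) = 0.5°C.

0.5°C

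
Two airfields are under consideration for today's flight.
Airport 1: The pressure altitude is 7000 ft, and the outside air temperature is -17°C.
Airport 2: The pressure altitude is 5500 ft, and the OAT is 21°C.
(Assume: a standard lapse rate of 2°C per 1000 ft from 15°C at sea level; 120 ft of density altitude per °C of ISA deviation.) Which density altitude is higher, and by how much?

Airport 2 by 2700 ft

Airport 1: ISA temp = 1°C, deviation -18°C, DA = 7000 + 120 × (-18) = 4840 ft.
Airport 2: ISA temp = 4°C, deviation +17°C, DA = 5500 + 120 × 17 = 7540 ft.
Airport 2 is higher by 7540 − 4840 = 2700 ft.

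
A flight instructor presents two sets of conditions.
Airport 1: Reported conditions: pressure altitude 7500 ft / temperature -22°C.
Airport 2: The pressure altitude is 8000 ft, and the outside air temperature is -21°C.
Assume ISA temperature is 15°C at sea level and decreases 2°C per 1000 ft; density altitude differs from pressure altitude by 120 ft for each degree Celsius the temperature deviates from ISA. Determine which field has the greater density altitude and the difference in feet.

Airport 2 by 740 ft

Airport 1: ISA temp = 0°C, deviation -22°C, DA = 7500 + 120 × (-22) = 4860 ft.
Airport 2: ISA temp = -1°C, deviation -20°C, DA = 8000 + 120 × (-20) = 5600 ft.
Airport 2 is higher by 5600 − 4860 = 740 ft.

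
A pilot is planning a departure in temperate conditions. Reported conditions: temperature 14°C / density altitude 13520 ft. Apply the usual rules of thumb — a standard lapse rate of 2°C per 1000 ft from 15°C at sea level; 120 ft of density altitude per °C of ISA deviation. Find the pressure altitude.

DA = PA + 120 × (OAT − (15 − 2·PA/1000)) = PA + 120·OAT − 1800 + 0.24·PA = 1.24·PA + 120·OAT − 1800.
So 1.24·PA = 13520 − 120 × 14 + 1800 = 13640.
PA = 13640 / 1.24 = 11000 ft.

11000 ft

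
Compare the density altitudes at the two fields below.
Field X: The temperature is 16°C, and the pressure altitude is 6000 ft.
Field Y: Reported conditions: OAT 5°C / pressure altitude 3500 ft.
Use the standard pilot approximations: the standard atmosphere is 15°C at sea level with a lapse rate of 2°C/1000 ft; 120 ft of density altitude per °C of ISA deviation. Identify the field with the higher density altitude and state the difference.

Field X: ISA temp = 3°C, deviation +13°C, DA = 6000 + 120 × 13 = 7560 ft.
Field Y: ISA temp = 8°C, deviation -3°C, DA = 3500 + 120 × (-3) = 3140 ft.
Field X is higher by 7560 − 3140 = 4420 ft.

Field X by 4420 ft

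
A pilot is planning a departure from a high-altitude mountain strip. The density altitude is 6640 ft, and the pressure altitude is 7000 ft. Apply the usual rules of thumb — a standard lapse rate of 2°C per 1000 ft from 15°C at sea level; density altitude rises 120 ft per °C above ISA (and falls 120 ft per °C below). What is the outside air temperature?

-2°C

Density altitude − pressure altitude = 6640 − 7000 = -360 ft.
At 120 ft/°C that is an ISA deviation of -360/120 = -3°C.
ISA temperature at 7000 ft = 15 − 2 × (7000/1000) = 1°C.
OAT = ISA + deviation = 1 + (-3) = -2°C.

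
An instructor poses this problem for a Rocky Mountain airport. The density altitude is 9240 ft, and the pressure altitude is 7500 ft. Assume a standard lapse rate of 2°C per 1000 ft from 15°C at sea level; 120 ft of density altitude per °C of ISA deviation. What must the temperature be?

14.5°C

Density altitude − pressure altitude = 9240 − 7500 = +1740 ft.
At 120 ft/°C that is an ISA deviation of 1740/120 = +14.5°C.
ISA temperature at 7500 ft = 15 − 2 × (7500/1000) = 0°C.
OAT = ISA + deviation = 0 + (+14.5) = 14.5°C.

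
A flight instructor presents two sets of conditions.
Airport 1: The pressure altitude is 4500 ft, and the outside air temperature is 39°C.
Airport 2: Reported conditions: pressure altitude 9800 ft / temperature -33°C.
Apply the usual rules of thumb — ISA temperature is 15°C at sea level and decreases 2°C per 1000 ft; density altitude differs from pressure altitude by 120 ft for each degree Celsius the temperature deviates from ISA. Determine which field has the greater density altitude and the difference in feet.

Airport 1 by 2068 ft

Airport 1: ISA temp = 6°C, deviation +33°C, DA = 4500 + 120 × 33 = 8460 ft.
Airport 2: ISA temp = -4.6°C, deviation -28.4°C, DA = 9800 + 120 × (-28.4) = 6392 ft.
Airport 1 is higher by 8460 − 6392 = 2068 ft.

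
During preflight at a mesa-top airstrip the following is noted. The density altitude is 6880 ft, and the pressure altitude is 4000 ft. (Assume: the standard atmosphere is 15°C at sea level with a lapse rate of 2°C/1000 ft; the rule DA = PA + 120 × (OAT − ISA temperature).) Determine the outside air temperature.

Density altitude − pressure altitude = 6880 − 4000 = +2880 ft.
At 120 ft/°C that is an ISA deviation of 2880/120 = +24°C.
ISA temperature at 4000 ft = 15 − 2 × (4000/1000) = 7°C.
OAT = ISA + deviation = 7 + (+24) = 31°C.

31°C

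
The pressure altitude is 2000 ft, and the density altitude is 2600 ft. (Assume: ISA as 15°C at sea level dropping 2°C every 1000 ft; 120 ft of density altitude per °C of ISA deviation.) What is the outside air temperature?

16°C

Density altitude − pressure altitude = 2600 − 2000 = +600 ft.
At 120 ft/°C that is an ISA deviation of 600/120 = +5°C.
ISA temperature at 2000 ft = 15 − 2 × (2000/1000) = 11°C.
OAT = ISA + deviation = 11 + (+5) = 16°C.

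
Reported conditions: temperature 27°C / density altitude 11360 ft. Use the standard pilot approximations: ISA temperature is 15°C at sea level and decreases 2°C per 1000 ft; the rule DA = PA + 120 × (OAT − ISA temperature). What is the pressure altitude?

DA = PA + 120 × (OAT − (15 − 2·PA/1000)) = PA + 120·OAT − 1800 + 0.24·PA = 1.24·PA + 120·OAT − 1800.
So 1.24·PA = 11360 − 120 × 27 + 1800 = 9920.
PA = 9920 / 1.24 = 8000 ft.

8000 ft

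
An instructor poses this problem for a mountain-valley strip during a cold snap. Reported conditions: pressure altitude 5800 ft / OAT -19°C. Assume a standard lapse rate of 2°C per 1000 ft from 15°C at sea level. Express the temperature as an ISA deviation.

ISA-22.4°C

ISA temperature at 5800 ft = 15 − 2 × (5800/1000) = 3.4°C.
Deviation = OAT − ISA = -19 − 3.4 = -22.4°C.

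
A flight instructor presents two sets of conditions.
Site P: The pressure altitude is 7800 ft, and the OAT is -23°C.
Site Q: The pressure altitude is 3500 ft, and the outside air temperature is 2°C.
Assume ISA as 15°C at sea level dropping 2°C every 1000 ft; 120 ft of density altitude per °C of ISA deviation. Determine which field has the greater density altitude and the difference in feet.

Site P by 2332 ft

Site P: ISA temp = -0.6°C, deviation -22.4°C, DA = 7800 + 120 × (-22.4) = 5112 ft.
Site Q: ISA temp = 8°C, deviation -6°C, DA = 3500 + 120 × (-6) = 2780 ft.
Site P is higher by 5112 − 2780 = 2332 ft.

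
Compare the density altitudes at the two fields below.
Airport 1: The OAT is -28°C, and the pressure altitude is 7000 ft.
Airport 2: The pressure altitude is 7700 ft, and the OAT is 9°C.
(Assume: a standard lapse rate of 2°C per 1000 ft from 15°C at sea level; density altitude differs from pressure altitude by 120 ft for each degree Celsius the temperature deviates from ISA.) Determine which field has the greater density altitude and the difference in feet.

Airport 1: ISA temp = 1°C, deviation -29°C, DA = 7000 + 120 × (-29) = 3520 ft.
Airport 2: ISA temp = -0.4°C, deviation +9.4°C, DA = 7700 + 120 × 9.4 = 8828 ft.
Airport 2 is higher by 8828 − 3520 = 5308 ft.

Airport 2 by 5308 ft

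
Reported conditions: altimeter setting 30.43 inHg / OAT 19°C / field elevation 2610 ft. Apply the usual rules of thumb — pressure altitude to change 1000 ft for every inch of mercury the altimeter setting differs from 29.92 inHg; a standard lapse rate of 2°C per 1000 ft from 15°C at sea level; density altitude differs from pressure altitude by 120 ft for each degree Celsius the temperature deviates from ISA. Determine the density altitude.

Pressure altitude = 2610 + (29.92 − 30.43) × 1000 = 2610 + (-510) = 2100 ft.
ISA temperature at 2100 ft = 15 − 2 × (2100/1000) = 10.8°C.
ISA deviation = 19 − 10.8 = +8.2°C.
Density altitude = 2100 + 120 × (8.2) = 3084 ft.

3084 ft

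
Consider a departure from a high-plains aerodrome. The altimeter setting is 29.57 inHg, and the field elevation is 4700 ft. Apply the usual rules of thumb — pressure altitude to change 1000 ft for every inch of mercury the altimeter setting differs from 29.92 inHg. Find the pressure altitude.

5050 ft

Pressure correction = (29.92 − 29.57) × 1000 = +350 ft.
Pressure altitude = 4700 + (+350) = 5050 ft.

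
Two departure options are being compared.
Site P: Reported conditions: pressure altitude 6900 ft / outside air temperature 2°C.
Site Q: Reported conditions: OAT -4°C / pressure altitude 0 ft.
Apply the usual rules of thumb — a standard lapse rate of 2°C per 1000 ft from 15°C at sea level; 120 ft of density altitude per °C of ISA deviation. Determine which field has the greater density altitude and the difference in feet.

Site P: ISA temp = 1.2°C, deviation +0.8°C, DA = 6900 + 120 × 0.8 = 6996 ft.
Site Q: ISA temp = 15°C, deviation -19°C, DA = 0 + 120 × (-19) = -2280 ft.
Site P is higher by 6996 − (-2280) = 9276 ft.

Site P by 9276 ft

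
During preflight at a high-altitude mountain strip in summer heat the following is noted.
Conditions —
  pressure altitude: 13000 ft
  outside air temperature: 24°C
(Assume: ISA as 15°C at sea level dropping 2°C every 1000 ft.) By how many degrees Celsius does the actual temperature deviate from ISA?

ISA+35°C

ISA temperature at 13000 ft = 15 − 2 × (13000/1000) = -11°C.
Deviation = OAT − ISA = 24 − (-11) = +35°C.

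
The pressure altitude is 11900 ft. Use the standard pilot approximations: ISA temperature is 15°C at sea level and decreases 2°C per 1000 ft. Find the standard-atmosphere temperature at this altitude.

ISA temperature = 15 − 2 × (11900/1000) = 15 − 23.8 = -8.8°C.

-8.8°C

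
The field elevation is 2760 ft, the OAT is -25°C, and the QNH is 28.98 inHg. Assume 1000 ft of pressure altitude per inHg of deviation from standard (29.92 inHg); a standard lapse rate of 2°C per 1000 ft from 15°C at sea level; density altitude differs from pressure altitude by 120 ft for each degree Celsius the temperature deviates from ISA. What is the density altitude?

Pressure altitude = 2760 + (29.92 − 28.98) × 1000 = 2760 + (+940) = 3700 ft.
ISA temperature at 3700 ft = 15 − 2 × (3700/1000) = 7.6°C.
ISA deviation = -25 − 7.6 = -32.6°C.
Density altitude = 3700 + 120 × (-32.6) = -212 ft.

-212 ft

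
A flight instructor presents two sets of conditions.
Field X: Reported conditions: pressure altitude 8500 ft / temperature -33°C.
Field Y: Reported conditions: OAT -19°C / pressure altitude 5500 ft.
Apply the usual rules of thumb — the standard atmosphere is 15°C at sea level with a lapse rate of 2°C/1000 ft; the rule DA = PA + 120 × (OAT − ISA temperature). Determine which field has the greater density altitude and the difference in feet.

Field X by 2040 ft

Field X: ISA temp = -2°C, deviation -31°C, DA = 8500 + 120 × (-31) = 4780 ft.
Field Y: ISA temp = 4°C, deviation -23°C, DA = 5500 + 120 × (-23) = 2740 ft.
Field X is higher by 4780 − 2740 = 2040 ft.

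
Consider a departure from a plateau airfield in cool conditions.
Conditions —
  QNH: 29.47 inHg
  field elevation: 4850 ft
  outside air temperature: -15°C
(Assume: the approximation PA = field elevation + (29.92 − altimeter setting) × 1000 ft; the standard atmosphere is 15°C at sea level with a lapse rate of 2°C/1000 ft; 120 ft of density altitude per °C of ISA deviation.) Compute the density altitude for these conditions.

2972 ft

Pressure altitude = 4850 + (29.92 − 29.47) × 1000 = 4850 + (+450) = 5300 ft.
ISA temperature at 5300 ft = 15 − 2 × (5300/1000) = 4.4°C.
ISA deviation = -15 − 4.4 = -19.4°C.
Density altitude = 5300 + 120 × (-19.4) = 2972 ft.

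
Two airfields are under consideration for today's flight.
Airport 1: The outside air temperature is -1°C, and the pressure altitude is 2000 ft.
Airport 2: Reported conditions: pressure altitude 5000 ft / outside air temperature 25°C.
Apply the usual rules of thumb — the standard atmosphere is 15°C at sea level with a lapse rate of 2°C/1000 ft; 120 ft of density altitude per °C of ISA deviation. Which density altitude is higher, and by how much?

Airport 2 by 6840 ft

Airport 1: ISA temp = 11°C, deviation -12°C, DA = 2000 + 120 × (-12) = 560 ft.
Airport 2: ISA temp = 5°C, deviation +20°C, DA = 5000 + 120 × 20 = 7400 ft.
Airport 2 is higher by 7400 − 560 = 6840 ft.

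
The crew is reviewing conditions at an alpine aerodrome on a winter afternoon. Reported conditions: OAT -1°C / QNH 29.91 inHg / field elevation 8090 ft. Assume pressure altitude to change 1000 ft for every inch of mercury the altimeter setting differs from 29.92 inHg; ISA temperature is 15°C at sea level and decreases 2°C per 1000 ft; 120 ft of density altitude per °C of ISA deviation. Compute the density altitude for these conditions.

8124 ft

Pressure altitude = 8090 + (29.92 − 29.91) × 1000 = 8090 + (+10) = 8100 ft.
ISA temperature at 8100 ft = 15 − 2 × (8100/1000) = -1.2°C.
ISA deviation = -1 − (-1.2) = +0.2°C.
Density altitude = 8100 + 120 × (0.2) = 8124 ft.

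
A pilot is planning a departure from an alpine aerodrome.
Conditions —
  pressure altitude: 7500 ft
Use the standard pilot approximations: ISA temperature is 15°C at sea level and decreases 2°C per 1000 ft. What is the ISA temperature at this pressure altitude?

0°C

ISA temperature = 15 − 2 × (7500/1000) = 15 − 15 = 0°C.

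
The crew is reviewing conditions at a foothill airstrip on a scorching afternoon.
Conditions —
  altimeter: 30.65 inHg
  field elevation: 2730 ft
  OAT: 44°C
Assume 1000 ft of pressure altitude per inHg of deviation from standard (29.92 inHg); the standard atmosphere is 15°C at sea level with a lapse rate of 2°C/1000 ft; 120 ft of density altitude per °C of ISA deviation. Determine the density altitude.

Pressure altitude = 2730 + (29.92 − 30.65) × 1000 = 2730 + (-730) = 2000 ft.
ISA temperature at 2000 ft = 15 − 2 × (2000/1000) = 11°C.
ISA deviation = 44 − 11 = +33°C.
Density altitude = 2000 + 120 × (33) = 5960 ft.

5960 ft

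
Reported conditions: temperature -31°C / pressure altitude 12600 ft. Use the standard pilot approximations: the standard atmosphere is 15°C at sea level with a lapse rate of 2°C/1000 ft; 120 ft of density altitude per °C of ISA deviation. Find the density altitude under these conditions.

10104 ft

ISA temperature at 12600 ft = 15 − 2 × (12600/1000) = -10.2°C.
ISA deviation = -31 − (-10.2) = -20.8°C.
Density altitude = 12600 + 120 × (-20.8) = 12600 + (-2496) = 10104 ft.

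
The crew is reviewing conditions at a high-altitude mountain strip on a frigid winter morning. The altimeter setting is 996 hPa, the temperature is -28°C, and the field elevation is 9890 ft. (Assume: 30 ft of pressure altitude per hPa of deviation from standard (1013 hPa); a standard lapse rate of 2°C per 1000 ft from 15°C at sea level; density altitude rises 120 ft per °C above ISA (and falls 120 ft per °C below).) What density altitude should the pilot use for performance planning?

Pressure altitude = 9890 + (1013 − 996) × 30 = 9890 + (+510) = 10400 ft.
ISA temperature at 10400 ft = 15 − 2 × (10400/1000) = -5.8°C.
ISA deviation = -28 − (-5.8) = -22.2°C.
Density altitude = 10400 + 120 × (-22.2) = 7736 ft.

7736 ft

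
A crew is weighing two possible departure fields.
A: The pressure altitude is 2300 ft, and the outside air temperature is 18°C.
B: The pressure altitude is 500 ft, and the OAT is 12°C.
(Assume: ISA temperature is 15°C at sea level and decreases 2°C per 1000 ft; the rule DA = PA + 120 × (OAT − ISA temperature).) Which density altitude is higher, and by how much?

A: ISA temp = 10.4°C, deviation +7.6°C, DA = 2300 + 120 × 7.6 = 3212 ft.
B: ISA temp = 14°C, deviation -2°C, DA = 500 + 120 × (-2) = 260 ft.
A is higher by 3212 − 260 = 2952 ft.

A by 2952 ft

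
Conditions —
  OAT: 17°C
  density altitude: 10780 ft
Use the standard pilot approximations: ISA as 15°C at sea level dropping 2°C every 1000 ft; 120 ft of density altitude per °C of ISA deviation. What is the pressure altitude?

8500 ft

DA = PA + 120 × (OAT − (15 − 2·PA/1000)) = PA + 120·OAT − 1800 + 0.24·PA = 1.24·PA + 120·OAT − 1800.
So 1.24·PA = 10780 − 120 × 17 + 1800 = 10540.
PA = 10540 / 1.24 = 8500 ft.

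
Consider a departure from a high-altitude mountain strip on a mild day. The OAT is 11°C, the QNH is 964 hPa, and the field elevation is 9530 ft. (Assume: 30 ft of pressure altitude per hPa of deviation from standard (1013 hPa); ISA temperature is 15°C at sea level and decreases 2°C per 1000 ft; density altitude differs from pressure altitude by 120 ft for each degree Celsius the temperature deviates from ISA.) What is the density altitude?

Pressure altitude = 9530 + (1013 − 964) × 30 = 9530 + (+1470) = 11000 ft.
ISA temperature at 11000 ft = 15 − 2 × (11000/1000) = -7°C.
ISA deviation = 11 − (-7) = +18°C.
Density altitude = 11000 + 120 × (18) = 13160 ft.

13160 ft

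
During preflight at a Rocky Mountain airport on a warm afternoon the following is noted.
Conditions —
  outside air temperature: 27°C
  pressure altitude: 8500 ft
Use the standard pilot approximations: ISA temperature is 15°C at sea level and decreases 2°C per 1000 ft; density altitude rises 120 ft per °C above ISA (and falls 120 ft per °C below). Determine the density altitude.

ISA temperature at 8500 ft = 15 − 2 × (8500/1000) = -2°C.
ISA deviation = 27 − (-2) = +29°C.
Density altitude = 8500 + 120 × (29) = 8500 + (+3480) = 11980 ft.

11980 ft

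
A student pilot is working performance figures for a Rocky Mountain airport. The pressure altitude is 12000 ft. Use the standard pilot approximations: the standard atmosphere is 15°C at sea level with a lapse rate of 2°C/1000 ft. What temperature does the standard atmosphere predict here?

-9°C

ISA temperature = 15 − 2 × (12000/1000) = 15 − 24 = -9°C.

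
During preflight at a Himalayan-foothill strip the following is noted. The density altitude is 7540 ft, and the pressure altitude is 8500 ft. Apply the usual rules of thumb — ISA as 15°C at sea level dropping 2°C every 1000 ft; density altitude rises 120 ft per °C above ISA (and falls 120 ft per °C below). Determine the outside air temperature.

-10°C

Density altitude − pressure altitude = 7540 − 8500 = -960 ft.
At 120 ft/°C that is an ISA deviation of -960/120 = -8°C.
ISA temperature at 8500 ft = 15 − 2 × (8500/1000) = -2°C.
OAT = ISA + deviation = -2 + (-8) = -10°C.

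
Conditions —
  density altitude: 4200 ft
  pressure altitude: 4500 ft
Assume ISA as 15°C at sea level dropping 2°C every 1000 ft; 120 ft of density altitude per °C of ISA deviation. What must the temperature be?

Density altitude − pressure altitude = 4200 − 4500 = -300 ft.
At 120 ft/°C that is an ISA deviation of -300/120 = -2.5°C.
ISA temperature at 4500 ft = 15 − 2 × (4500/1000) = 6°C.
OAT = ISA + deviation = 6 + (-2.5) = 3.5°C.

3.5°C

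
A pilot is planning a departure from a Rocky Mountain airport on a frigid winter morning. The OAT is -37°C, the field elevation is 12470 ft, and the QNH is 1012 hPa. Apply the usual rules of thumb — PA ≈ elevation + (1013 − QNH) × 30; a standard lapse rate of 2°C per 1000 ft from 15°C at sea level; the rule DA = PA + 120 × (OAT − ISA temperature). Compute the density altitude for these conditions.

9260 ft

Pressure altitude = 12470 + (1013 − 1012) × 30 = 12470 + (+30) = 12500 ft.
ISA temperature at 12500 ft = 15 − 2 × (12500/1000) = -10°C.
ISA deviation = -37 − (-10) = -27°C.
Density altitude = 12500 + 120 × (-27) = 9260 ft.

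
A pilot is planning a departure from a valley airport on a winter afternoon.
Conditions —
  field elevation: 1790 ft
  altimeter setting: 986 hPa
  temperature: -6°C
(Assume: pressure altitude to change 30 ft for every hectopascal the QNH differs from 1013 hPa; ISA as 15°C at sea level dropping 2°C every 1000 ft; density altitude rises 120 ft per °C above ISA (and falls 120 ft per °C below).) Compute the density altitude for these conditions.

704 ft

Pressure altitude = 1790 + (1013 − 986) × 30 = 1790 + (+810) = 2600 ft.
ISA temperature at 2600 ft = 15 − 2 × (2600/1000) = 9.8°C.
ISA deviation = -6 − 9.8 = -15.8°C.
Density altitude = 2600 + 120 × (-15.8) = 704 ft.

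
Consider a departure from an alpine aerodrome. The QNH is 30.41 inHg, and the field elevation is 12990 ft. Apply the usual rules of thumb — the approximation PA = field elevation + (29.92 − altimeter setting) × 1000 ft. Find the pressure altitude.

12500 ft

Pressure correction = (29.92 − 30.41) × 1000 = -490 ft.
Pressure altitude = 12990 + (-490) = 12500 ft.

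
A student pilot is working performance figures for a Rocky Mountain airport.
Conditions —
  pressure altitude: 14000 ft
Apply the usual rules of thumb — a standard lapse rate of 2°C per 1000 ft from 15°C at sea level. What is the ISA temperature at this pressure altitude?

ISA temperature = 15 − 2 × (14000/1000) = 15 − 28 = -13°C.

-13°C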